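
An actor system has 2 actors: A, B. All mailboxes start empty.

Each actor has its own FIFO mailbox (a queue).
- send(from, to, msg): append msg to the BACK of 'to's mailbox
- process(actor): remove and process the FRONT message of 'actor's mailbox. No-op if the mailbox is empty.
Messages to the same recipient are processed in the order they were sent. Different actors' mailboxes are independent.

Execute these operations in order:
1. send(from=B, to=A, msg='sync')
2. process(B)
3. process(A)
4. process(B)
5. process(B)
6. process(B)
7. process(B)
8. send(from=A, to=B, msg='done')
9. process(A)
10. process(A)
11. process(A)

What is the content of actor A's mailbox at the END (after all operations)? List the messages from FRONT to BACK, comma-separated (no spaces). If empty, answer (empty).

After 1 (send(from=B, to=A, msg='sync')): A:[sync] B:[]
After 2 (process(B)): A:[sync] B:[]
After 3 (process(A)): A:[] B:[]
After 4 (process(B)): A:[] B:[]
After 5 (process(B)): A:[] B:[]
After 6 (process(B)): A:[] B:[]
After 7 (process(B)): A:[] B:[]
After 8 (send(from=A, to=B, msg='done')): A:[] B:[done]
After 9 (process(A)): A:[] B:[done]
After 10 (process(A)): A:[] B:[done]
After 11 (process(A)): A:[] B:[done]

Answer: (empty)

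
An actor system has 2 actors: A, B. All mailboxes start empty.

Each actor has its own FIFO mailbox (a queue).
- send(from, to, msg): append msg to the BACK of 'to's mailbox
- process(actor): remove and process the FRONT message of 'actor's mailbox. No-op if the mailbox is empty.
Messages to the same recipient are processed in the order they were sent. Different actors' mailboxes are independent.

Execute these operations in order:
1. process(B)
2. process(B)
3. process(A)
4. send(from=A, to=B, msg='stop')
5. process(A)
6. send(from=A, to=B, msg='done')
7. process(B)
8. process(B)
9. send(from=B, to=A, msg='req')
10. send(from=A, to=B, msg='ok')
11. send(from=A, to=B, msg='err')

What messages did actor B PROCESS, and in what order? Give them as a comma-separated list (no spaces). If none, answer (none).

Answer: stop,done

Derivation:
After 1 (process(B)): A:[] B:[]
After 2 (process(B)): A:[] B:[]
After 3 (process(A)): A:[] B:[]
After 4 (send(from=A, to=B, msg='stop')): A:[] B:[stop]
After 5 (process(A)): A:[] B:[stop]
After 6 (send(from=A, to=B, msg='done')): A:[] B:[stop,done]
After 7 (process(B)): A:[] B:[done]
After 8 (process(B)): A:[] B:[]
After 9 (send(from=B, to=A, msg='req')): A:[req] B:[]
After 10 (send(from=A, to=B, msg='ok')): A:[req] B:[ok]
After 11 (send(from=A, to=B, msg='err')): A:[req] B:[ok,err]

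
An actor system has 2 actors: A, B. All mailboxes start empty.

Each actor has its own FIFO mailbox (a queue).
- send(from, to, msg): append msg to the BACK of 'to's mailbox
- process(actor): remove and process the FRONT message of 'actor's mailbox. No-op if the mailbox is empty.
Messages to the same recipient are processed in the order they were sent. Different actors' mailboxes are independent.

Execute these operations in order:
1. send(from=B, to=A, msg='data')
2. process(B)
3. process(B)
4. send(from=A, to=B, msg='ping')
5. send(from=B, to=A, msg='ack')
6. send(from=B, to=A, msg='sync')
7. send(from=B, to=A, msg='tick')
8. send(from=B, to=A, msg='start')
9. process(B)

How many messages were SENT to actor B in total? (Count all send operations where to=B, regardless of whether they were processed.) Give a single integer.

After 1 (send(from=B, to=A, msg='data')): A:[data] B:[]
After 2 (process(B)): A:[data] B:[]
After 3 (process(B)): A:[data] B:[]
After 4 (send(from=A, to=B, msg='ping')): A:[data] B:[ping]
After 5 (send(from=B, to=A, msg='ack')): A:[data,ack] B:[ping]
After 6 (send(from=B, to=A, msg='sync')): A:[data,ack,sync] B:[ping]
After 7 (send(from=B, to=A, msg='tick')): A:[data,ack,sync,tick] B:[ping]
After 8 (send(from=B, to=A, msg='start')): A:[data,ack,sync,tick,start] B:[ping]
After 9 (process(B)): A:[data,ack,sync,tick,start] B:[]

Answer: 1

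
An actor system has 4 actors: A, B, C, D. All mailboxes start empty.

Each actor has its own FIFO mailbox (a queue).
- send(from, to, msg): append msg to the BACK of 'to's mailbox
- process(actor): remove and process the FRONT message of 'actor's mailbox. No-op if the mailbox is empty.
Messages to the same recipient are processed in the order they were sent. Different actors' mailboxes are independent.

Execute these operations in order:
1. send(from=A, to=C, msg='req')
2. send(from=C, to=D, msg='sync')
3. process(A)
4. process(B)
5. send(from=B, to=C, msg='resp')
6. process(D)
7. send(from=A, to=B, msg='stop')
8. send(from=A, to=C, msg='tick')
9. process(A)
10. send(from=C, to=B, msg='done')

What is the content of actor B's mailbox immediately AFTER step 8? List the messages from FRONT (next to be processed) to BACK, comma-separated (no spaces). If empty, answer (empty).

After 1 (send(from=A, to=C, msg='req')): A:[] B:[] C:[req] D:[]
After 2 (send(from=C, to=D, msg='sync')): A:[] B:[] C:[req] D:[sync]
After 3 (process(A)): A:[] B:[] C:[req] D:[sync]
After 4 (process(B)): A:[] B:[] C:[req] D:[sync]
After 5 (send(from=B, to=C, msg='resp')): A:[] B:[] C:[req,resp] D:[sync]
After 6 (process(D)): A:[] B:[] C:[req,resp] D:[]
After 7 (send(from=A, to=B, msg='stop')): A:[] B:[stop] C:[req,resp] D:[]
After 8 (send(from=A, to=C, msg='tick')): A:[] B:[stop] C:[req,resp,tick] D:[]

stop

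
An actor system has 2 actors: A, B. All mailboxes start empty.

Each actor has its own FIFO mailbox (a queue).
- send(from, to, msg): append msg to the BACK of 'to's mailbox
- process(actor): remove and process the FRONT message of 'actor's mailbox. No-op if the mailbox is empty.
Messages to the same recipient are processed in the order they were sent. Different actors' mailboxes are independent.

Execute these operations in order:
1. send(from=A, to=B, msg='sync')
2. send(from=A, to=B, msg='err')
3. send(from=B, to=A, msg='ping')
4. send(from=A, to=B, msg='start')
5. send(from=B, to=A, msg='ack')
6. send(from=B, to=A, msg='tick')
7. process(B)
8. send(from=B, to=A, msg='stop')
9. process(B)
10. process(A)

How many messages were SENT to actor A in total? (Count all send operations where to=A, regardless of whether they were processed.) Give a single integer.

Answer: 4

Derivation:
After 1 (send(from=A, to=B, msg='sync')): A:[] B:[sync]
After 2 (send(from=A, to=B, msg='err')): A:[] B:[sync,err]
After 3 (send(from=B, to=A, msg='ping')): A:[ping] B:[sync,err]
After 4 (send(from=A, to=B, msg='start')): A:[ping] B:[sync,err,start]
After 5 (send(from=B, to=A, msg='ack')): A:[ping,ack] B:[sync,err,start]
After 6 (send(from=B, to=A, msg='tick')): A:[ping,ack,tick] B:[sync,err,start]
After 7 (process(B)): A:[ping,ack,tick] B:[err,start]
After 8 (send(from=B, to=A, msg='stop')): A:[ping,ack,tick,stop] B:[err,start]
After 9 (process(B)): A:[ping,ack,tick,stop] B:[start]
After 10 (process(A)): A:[ack,tick,stop] B:[start]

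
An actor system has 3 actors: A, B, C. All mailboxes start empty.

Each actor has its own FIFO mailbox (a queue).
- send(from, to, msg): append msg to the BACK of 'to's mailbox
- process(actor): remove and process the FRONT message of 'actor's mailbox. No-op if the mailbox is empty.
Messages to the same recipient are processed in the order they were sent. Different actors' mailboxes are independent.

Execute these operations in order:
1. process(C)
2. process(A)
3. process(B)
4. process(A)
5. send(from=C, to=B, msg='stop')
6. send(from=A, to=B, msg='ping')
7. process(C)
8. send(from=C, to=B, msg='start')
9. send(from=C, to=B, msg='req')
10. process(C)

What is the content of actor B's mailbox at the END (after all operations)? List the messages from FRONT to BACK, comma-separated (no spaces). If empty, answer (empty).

After 1 (process(C)): A:[] B:[] C:[]
After 2 (process(A)): A:[] B:[] C:[]
After 3 (process(B)): A:[] B:[] C:[]
After 4 (process(A)): A:[] B:[] C:[]
After 5 (send(from=C, to=B, msg='stop')): A:[] B:[stop] C:[]
After 6 (send(from=A, to=B, msg='ping')): A:[] B:[stop,ping] C:[]
After 7 (process(C)): A:[] B:[stop,ping] C:[]
After 8 (send(from=C, to=B, msg='start')): A:[] B:[stop,ping,start] C:[]
After 9 (send(from=C, to=B, msg='req')): A:[] B:[stop,ping,start,req] C:[]
After 10 (process(C)): A:[] B:[stop,ping,start,req] C:[]

Answer: stop,ping,start,req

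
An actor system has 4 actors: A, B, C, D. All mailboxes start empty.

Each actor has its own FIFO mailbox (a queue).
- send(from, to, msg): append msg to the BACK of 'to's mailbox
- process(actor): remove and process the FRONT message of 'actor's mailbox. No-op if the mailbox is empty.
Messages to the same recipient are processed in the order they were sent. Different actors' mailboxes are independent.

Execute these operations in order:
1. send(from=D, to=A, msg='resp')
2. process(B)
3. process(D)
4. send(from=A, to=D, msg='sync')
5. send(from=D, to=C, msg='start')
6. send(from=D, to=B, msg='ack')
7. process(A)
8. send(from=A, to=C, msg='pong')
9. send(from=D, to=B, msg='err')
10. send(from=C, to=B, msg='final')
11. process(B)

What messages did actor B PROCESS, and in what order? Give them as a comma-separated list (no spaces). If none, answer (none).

Answer: ack

Derivation:
After 1 (send(from=D, to=A, msg='resp')): A:[resp] B:[] C:[] D:[]
After 2 (process(B)): A:[resp] B:[] C:[] D:[]
After 3 (process(D)): A:[resp] B:[] C:[] D:[]
After 4 (send(from=A, to=D, msg='sync')): A:[resp] B:[] C:[] D:[sync]
After 5 (send(from=D, to=C, msg='start')): A:[resp] B:[] C:[start] D:[sync]
After 6 (send(from=D, to=B, msg='ack')): A:[resp] B:[ack] C:[start] D:[sync]
After 7 (process(A)): A:[] B:[ack] C:[start] D:[sync]
After 8 (send(from=A, to=C, msg='pong')): A:[] B:[ack] C:[start,pong] D:[sync]
After 9 (send(from=D, to=B, msg='err')): A:[] B:[ack,err] C:[start,pong] D:[sync]
After 10 (send(from=C, to=B, msg='final')): A:[] B:[ack,err,final] C:[start,pong] D:[sync]
After 11 (process(B)): A:[] B:[err,final] C:[start,pong] D:[sync]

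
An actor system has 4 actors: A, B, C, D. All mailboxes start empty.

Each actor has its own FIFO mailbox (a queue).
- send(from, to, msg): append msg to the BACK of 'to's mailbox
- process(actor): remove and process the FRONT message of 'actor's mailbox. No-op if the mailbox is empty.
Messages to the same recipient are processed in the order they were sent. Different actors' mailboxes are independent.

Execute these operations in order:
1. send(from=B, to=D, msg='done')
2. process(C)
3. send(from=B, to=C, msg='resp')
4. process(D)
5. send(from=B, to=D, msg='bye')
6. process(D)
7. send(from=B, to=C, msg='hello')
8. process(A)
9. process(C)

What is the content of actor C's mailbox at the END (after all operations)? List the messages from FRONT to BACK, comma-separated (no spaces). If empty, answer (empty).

Answer: hello

Derivation:
After 1 (send(from=B, to=D, msg='done')): A:[] B:[] C:[] D:[done]
After 2 (process(C)): A:[] B:[] C:[] D:[done]
After 3 (send(from=B, to=C, msg='resp')): A:[] B:[] C:[resp] D:[done]
After 4 (process(D)): A:[] B:[] C:[resp] D:[]
After 5 (send(from=B, to=D, msg='bye')): A:[] B:[] C:[resp] D:[bye]
After 6 (process(D)): A:[] B:[] C:[resp] D:[]
After 7 (send(from=B, to=C, msg='hello')): A:[] B:[] C:[resp,hello] D:[]
After 8 (process(A)): A:[] B:[] C:[resp,hello] D:[]
After 9 (process(C)): A:[] B:[] C:[hello] D:[]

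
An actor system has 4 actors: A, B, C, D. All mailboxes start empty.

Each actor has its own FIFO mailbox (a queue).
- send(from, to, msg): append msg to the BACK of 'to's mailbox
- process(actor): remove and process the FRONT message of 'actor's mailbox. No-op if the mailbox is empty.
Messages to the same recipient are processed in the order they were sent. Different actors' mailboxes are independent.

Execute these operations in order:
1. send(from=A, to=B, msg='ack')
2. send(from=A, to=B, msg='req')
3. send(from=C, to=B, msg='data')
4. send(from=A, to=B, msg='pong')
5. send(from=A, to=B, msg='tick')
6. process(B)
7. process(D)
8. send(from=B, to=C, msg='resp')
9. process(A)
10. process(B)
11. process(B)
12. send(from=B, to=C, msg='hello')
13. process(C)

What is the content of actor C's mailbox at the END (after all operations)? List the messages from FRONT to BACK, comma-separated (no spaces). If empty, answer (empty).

Answer: hello

Derivation:
After 1 (send(from=A, to=B, msg='ack')): A:[] B:[ack] C:[] D:[]
After 2 (send(from=A, to=B, msg='req')): A:[] B:[ack,req] C:[] D:[]
After 3 (send(from=C, to=B, msg='data')): A:[] B:[ack,req,data] C:[] D:[]
After 4 (send(from=A, to=B, msg='pong')): A:[] B:[ack,req,data,pong] C:[] D:[]
After 5 (send(from=A, to=B, msg='tick')): A:[] B:[ack,req,data,pong,tick] C:[] D:[]
After 6 (process(B)): A:[] B:[req,data,pong,tick] C:[] D:[]
After 7 (process(D)): A:[] B:[req,data,pong,tick] C:[] D:[]
After 8 (send(from=B, to=C, msg='resp')): A:[] B:[req,data,pong,tick] C:[resp] D:[]
After 9 (process(A)): A:[] B:[req,data,pong,tick] C:[resp] D:[]
After 10 (process(B)): A:[] B:[data,pong,tick] C:[resp] D:[]
After 11 (process(B)): A:[] B:[pong,tick] C:[resp] D:[]
After 12 (send(from=B, to=C, msg='hello')): A:[] B:[pong,tick] C:[resp,hello] D:[]
After 13 (process(C)): A:[] B:[pong,tick] C:[hello] D:[]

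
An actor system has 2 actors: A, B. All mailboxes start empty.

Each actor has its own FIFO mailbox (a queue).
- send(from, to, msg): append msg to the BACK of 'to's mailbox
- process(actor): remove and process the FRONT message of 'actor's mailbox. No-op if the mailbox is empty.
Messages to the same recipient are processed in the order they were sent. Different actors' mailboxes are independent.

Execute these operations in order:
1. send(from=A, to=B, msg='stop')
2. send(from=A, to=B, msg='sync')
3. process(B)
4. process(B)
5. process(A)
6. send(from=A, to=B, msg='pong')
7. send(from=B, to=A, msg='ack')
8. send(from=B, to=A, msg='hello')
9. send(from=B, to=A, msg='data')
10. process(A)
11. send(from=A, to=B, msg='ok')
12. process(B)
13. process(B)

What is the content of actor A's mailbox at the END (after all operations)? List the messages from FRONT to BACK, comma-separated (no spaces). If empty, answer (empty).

Answer: hello,data

Derivation:
After 1 (send(from=A, to=B, msg='stop')): A:[] B:[stop]
After 2 (send(from=A, to=B, msg='sync')): A:[] B:[stop,sync]
After 3 (process(B)): A:[] B:[sync]
After 4 (process(B)): A:[] B:[]
After 5 (process(A)): A:[] B:[]
After 6 (send(from=A, to=B, msg='pong')): A:[] B:[pong]
After 7 (send(from=B, to=A, msg='ack')): A:[ack] B:[pong]
After 8 (send(from=B, to=A, msg='hello')): A:[ack,hello] B:[pong]
After 9 (send(from=B, to=A, msg='data')): A:[ack,hello,data] B:[pong]
After 10 (process(A)): A:[hello,data] B:[pong]
After 11 (send(from=A, to=B, msg='ok')): A:[hello,data] B:[pong,ok]
After 12 (process(B)): A:[hello,data] B:[ok]
After 13 (process(B)): A:[hello,data] B:[]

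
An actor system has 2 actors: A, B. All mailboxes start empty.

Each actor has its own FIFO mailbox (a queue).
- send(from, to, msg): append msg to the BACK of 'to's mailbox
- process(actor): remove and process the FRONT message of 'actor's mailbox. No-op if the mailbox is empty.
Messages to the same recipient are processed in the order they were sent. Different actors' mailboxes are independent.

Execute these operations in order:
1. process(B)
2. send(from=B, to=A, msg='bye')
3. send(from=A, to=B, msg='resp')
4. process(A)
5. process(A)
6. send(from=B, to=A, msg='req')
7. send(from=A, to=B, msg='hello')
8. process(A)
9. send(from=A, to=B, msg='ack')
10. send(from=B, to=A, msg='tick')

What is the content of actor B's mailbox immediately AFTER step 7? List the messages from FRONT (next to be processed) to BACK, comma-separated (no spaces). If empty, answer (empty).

After 1 (process(B)): A:[] B:[]
After 2 (send(from=B, to=A, msg='bye')): A:[bye] B:[]
After 3 (send(from=A, to=B, msg='resp')): A:[bye] B:[resp]
After 4 (process(A)): A:[] B:[resp]
After 5 (process(A)): A:[] B:[resp]
After 6 (send(from=B, to=A, msg='req')): A:[req] B:[resp]
After 7 (send(from=A, to=B, msg='hello')): A:[req] B:[resp,hello]

resp,hello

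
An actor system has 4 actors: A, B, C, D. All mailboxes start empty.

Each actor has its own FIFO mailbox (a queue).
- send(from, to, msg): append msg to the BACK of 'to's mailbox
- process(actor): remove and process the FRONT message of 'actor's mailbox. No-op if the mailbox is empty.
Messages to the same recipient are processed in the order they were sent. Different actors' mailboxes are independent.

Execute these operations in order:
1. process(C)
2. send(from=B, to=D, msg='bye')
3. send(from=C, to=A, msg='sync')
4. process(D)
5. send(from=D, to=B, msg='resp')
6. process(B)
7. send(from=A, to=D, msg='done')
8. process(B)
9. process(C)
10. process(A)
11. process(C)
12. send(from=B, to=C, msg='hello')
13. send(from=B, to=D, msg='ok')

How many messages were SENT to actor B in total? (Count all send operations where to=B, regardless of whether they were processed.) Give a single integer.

After 1 (process(C)): A:[] B:[] C:[] D:[]
After 2 (send(from=B, to=D, msg='bye')): A:[] B:[] C:[] D:[bye]
After 3 (send(from=C, to=A, msg='sync')): A:[sync] B:[] C:[] D:[bye]
After 4 (process(D)): A:[sync] B:[] C:[] D:[]
After 5 (send(from=D, to=B, msg='resp')): A:[sync] B:[resp] C:[] D:[]
After 6 (process(B)): A:[sync] B:[] C:[] D:[]
After 7 (send(from=A, to=D, msg='done')): A:[sync] B:[] C:[] D:[done]
After 8 (process(B)): A:[sync] B:[] C:[] D:[done]
After 9 (process(C)): A:[sync] B:[] C:[] D:[done]
After 10 (process(A)): A:[] B:[] C:[] D:[done]
After 11 (process(C)): A:[] B:[] C:[] D:[done]
After 12 (send(from=B, to=C, msg='hello')): A:[] B:[] C:[hello] D:[done]
After 13 (send(from=B, to=D, msg='ok')): A:[] B:[] C:[hello] D:[done,ok]

Answer: 1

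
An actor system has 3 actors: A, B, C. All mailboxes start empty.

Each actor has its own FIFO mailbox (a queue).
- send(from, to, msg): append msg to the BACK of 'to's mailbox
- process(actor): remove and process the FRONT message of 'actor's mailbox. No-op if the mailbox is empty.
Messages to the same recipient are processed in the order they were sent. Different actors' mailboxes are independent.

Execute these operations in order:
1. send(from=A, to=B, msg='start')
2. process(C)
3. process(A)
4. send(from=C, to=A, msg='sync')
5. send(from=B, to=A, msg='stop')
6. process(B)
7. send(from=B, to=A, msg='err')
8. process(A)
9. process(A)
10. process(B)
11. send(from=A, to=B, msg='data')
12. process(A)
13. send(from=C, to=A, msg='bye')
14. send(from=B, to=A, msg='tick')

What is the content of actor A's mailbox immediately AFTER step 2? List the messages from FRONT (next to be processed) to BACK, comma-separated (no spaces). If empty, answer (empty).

After 1 (send(from=A, to=B, msg='start')): A:[] B:[start] C:[]
After 2 (process(C)): A:[] B:[start] C:[]

(empty)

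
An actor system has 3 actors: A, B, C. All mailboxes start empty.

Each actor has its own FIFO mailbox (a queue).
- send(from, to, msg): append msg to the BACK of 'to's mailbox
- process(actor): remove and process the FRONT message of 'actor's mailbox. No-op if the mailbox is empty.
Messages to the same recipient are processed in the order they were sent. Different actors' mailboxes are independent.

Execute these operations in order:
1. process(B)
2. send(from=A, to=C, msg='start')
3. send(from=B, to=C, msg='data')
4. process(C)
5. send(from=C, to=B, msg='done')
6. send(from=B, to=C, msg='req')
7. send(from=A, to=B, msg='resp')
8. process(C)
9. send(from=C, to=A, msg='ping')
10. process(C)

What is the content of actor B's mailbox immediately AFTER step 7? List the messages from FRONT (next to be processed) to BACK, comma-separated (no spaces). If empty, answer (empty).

After 1 (process(B)): A:[] B:[] C:[]
After 2 (send(from=A, to=C, msg='start')): A:[] B:[] C:[start]
After 3 (send(from=B, to=C, msg='data')): A:[] B:[] C:[start,data]
After 4 (process(C)): A:[] B:[] C:[data]
After 5 (send(from=C, to=B, msg='done')): A:[] B:[done] C:[data]
After 6 (send(from=B, to=C, msg='req')): A:[] B:[done] C:[data,req]
After 7 (send(from=A, to=B, msg='resp')): A:[] B:[done,resp] C:[data,req]

done,resp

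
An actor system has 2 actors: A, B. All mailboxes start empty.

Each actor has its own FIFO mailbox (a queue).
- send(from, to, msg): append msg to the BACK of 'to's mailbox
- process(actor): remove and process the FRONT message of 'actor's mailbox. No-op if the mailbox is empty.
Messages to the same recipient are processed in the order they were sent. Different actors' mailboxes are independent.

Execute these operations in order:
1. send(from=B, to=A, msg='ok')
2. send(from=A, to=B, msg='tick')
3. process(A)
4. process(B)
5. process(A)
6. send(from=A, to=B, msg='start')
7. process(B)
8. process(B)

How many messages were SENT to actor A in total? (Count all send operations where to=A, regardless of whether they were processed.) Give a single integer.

After 1 (send(from=B, to=A, msg='ok')): A:[ok] B:[]
After 2 (send(from=A, to=B, msg='tick')): A:[ok] B:[tick]
After 3 (process(A)): A:[] B:[tick]
After 4 (process(B)): A:[] B:[]
After 5 (process(A)): A:[] B:[]
After 6 (send(from=A, to=B, msg='start')): A:[] B:[start]
After 7 (process(B)): A:[] B:[]
After 8 (process(B)): A:[] B:[]

Answer: 1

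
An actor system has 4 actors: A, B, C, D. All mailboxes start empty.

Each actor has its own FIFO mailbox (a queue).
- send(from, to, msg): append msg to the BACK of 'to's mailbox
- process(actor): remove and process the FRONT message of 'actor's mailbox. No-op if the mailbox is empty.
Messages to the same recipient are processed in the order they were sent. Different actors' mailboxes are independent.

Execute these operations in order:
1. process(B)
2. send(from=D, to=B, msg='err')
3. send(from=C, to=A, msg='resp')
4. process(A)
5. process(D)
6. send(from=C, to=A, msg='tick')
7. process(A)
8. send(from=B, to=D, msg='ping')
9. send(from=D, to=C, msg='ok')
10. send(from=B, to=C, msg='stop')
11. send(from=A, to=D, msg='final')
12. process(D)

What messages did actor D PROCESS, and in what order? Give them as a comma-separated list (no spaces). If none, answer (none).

After 1 (process(B)): A:[] B:[] C:[] D:[]
After 2 (send(from=D, to=B, msg='err')): A:[] B:[err] C:[] D:[]
After 3 (send(from=C, to=A, msg='resp')): A:[resp] B:[err] C:[] D:[]
After 4 (process(A)): A:[] B:[err] C:[] D:[]
After 5 (process(D)): A:[] B:[err] C:[] D:[]
After 6 (send(from=C, to=A, msg='tick')): A:[tick] B:[err] C:[] D:[]
After 7 (process(A)): A:[] B:[err] C:[] D:[]
After 8 (send(from=B, to=D, msg='ping')): A:[] B:[err] C:[] D:[ping]
After 9 (send(from=D, to=C, msg='ok')): A:[] B:[err] C:[ok] D:[ping]
After 10 (send(from=B, to=C, msg='stop')): A:[] B:[err] C:[ok,stop] D:[ping]
After 11 (send(from=A, to=D, msg='final')): A:[] B:[err] C:[ok,stop] D:[ping,final]
After 12 (process(D)): A:[] B:[err] C:[ok,stop] D:[final]

Answer: ping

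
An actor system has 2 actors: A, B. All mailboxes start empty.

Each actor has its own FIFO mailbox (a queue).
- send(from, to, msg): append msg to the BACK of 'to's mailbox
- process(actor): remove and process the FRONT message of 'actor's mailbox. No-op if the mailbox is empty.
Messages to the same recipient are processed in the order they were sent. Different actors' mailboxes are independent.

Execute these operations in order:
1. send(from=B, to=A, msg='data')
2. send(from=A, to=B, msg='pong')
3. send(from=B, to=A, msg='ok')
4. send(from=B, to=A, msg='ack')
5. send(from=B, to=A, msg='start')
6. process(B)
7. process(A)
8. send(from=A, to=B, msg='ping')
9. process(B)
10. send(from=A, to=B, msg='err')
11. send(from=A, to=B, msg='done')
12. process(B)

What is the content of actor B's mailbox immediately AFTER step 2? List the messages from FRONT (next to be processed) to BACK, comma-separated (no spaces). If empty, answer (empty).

After 1 (send(from=B, to=A, msg='data')): A:[data] B:[]
After 2 (send(from=A, to=B, msg='pong')): A:[data] B:[pong]

pong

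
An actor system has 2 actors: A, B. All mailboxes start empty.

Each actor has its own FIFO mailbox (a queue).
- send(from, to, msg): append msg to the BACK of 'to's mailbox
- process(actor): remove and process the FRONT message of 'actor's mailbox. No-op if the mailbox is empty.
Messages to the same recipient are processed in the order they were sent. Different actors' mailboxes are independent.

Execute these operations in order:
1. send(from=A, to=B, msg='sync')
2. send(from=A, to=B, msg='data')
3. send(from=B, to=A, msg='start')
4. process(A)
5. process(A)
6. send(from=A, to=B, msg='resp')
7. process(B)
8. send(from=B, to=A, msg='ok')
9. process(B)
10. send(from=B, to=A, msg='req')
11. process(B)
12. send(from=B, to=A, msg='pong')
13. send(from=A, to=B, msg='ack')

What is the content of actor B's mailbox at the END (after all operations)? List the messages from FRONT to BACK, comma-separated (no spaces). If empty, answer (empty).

Answer: ack

Derivation:
After 1 (send(from=A, to=B, msg='sync')): A:[] B:[sync]
After 2 (send(from=A, to=B, msg='data')): A:[] B:[sync,data]
After 3 (send(from=B, to=A, msg='start')): A:[start] B:[sync,data]
After 4 (process(A)): A:[] B:[sync,data]
After 5 (process(A)): A:[] B:[sync,data]
After 6 (send(from=A, to=B, msg='resp')): A:[] B:[sync,data,resp]
After 7 (process(B)): A:[] B:[data,resp]
After 8 (send(from=B, to=A, msg='ok')): A:[ok] B:[data,resp]
After 9 (process(B)): A:[ok] B:[resp]
After 10 (send(from=B, to=A, msg='req')): A:[ok,req] B:[resp]
After 11 (process(B)): A:[ok,req] B:[]
After 12 (send(from=B, to=A, msg='pong')): A:[ok,req,pong] B:[]
After 13 (send(from=A, to=B, msg='ack')): A:[ok,req,pong] B:[ack]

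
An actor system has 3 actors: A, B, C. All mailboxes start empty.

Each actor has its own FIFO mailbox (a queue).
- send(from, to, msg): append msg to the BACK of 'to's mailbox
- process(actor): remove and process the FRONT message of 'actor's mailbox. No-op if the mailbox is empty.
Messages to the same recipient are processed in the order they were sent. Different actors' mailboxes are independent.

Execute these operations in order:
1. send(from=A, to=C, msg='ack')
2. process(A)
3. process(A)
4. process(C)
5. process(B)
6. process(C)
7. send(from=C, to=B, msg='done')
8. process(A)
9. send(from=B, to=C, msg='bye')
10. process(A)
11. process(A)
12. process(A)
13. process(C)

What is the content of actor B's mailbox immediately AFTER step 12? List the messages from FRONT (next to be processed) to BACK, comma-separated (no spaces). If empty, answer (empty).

After 1 (send(from=A, to=C, msg='ack')): A:[] B:[] C:[ack]
After 2 (process(A)): A:[] B:[] C:[ack]
After 3 (process(A)): A:[] B:[] C:[ack]
After 4 (process(C)): A:[] B:[] C:[]
After 5 (process(B)): A:[] B:[] C:[]
After 6 (process(C)): A:[] B:[] C:[]
After 7 (send(from=C, to=B, msg='done')): A:[] B:[done] C:[]
After 8 (process(A)): A:[] B:[done] C:[]
After 9 (send(from=B, to=C, msg='bye')): A:[] B:[done] C:[bye]
After 10 (process(A)): A:[] B:[done] C:[bye]
After 11 (process(A)): A:[] B:[done] C:[bye]
After 12 (process(A)): A:[] B:[done] C:[bye]

done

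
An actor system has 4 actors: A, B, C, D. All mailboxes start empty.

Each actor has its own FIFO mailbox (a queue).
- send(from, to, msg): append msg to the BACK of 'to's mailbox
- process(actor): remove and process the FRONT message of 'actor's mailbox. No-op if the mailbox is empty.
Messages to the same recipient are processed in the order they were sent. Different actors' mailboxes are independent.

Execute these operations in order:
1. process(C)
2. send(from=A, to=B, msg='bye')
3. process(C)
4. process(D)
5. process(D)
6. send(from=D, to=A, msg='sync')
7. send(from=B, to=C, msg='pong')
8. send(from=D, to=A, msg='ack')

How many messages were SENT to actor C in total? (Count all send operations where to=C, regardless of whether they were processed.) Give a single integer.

After 1 (process(C)): A:[] B:[] C:[] D:[]
After 2 (send(from=A, to=B, msg='bye')): A:[] B:[bye] C:[] D:[]
After 3 (process(C)): A:[] B:[bye] C:[] D:[]
After 4 (process(D)): A:[] B:[bye] C:[] D:[]
After 5 (process(D)): A:[] B:[bye] C:[] D:[]
After 6 (send(from=D, to=A, msg='sync')): A:[sync] B:[bye] C:[] D:[]
After 7 (send(from=B, to=C, msg='pong')): A:[sync] B:[bye] C:[pong] D:[]
After 8 (send(from=D, to=A, msg='ack')): A:[sync,ack] B:[bye] C:[pong] D:[]

Answer: 1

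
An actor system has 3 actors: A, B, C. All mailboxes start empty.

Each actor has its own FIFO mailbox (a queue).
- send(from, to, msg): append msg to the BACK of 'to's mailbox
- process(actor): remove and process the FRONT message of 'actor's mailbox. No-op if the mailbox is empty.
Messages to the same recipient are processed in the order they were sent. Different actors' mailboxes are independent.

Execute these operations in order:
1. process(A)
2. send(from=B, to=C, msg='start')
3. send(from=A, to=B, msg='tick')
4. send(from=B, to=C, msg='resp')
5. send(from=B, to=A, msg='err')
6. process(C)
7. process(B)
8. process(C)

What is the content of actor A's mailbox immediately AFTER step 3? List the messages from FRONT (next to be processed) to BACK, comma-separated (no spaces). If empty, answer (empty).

After 1 (process(A)): A:[] B:[] C:[]
After 2 (send(from=B, to=C, msg='start')): A:[] B:[] C:[start]
After 3 (send(from=A, to=B, msg='tick')): A:[] B:[tick] C:[start]

(empty)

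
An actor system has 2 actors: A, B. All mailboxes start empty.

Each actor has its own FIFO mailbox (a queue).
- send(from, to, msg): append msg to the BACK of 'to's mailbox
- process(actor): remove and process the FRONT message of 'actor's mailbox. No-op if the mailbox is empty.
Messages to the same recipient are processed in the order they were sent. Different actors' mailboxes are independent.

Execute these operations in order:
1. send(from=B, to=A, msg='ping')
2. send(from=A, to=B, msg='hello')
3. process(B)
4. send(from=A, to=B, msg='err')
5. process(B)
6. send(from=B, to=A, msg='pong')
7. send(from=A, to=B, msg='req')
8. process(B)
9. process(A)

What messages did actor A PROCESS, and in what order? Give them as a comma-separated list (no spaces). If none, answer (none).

After 1 (send(from=B, to=A, msg='ping')): A:[ping] B:[]
After 2 (send(from=A, to=B, msg='hello')): A:[ping] B:[hello]
After 3 (process(B)): A:[ping] B:[]
After 4 (send(from=A, to=B, msg='err')): A:[ping] B:[err]
After 5 (process(B)): A:[ping] B:[]
After 6 (send(from=B, to=A, msg='pong')): A:[ping,pong] B:[]
After 7 (send(from=A, to=B, msg='req')): A:[ping,pong] B:[req]
After 8 (process(B)): A:[ping,pong] B:[]
After 9 (process(A)): A:[pong] B:[]

Answer: ping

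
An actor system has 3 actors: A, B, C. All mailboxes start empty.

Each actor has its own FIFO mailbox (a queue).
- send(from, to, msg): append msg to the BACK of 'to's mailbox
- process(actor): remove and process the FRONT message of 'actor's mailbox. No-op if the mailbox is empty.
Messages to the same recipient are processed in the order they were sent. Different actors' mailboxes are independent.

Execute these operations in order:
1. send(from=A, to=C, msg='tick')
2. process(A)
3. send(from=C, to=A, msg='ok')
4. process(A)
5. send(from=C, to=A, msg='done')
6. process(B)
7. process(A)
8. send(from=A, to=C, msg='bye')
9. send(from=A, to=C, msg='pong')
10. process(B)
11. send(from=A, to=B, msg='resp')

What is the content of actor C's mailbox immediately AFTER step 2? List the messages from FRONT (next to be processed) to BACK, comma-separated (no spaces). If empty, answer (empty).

After 1 (send(from=A, to=C, msg='tick')): A:[] B:[] C:[tick]
After 2 (process(A)): A:[] B:[] C:[tick]

tick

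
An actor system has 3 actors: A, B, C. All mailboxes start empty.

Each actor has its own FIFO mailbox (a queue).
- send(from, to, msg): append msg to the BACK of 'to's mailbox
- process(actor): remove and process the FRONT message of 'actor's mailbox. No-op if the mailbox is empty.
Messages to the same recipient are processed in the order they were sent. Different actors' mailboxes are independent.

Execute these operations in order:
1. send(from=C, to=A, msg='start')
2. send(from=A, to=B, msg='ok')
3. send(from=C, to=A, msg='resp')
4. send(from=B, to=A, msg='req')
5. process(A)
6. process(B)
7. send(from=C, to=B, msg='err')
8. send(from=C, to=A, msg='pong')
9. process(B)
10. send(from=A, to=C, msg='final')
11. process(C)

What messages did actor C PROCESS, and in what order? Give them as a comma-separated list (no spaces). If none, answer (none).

Answer: final

Derivation:
After 1 (send(from=C, to=A, msg='start')): A:[start] B:[] C:[]
After 2 (send(from=A, to=B, msg='ok')): A:[start] B:[ok] C:[]
After 3 (send(from=C, to=A, msg='resp')): A:[start,resp] B:[ok] C:[]
After 4 (send(from=B, to=A, msg='req')): A:[start,resp,req] B:[ok] C:[]
After 5 (process(A)): A:[resp,req] B:[ok] C:[]
After 6 (process(B)): A:[resp,req] B:[] C:[]
After 7 (send(from=C, to=B, msg='err')): A:[resp,req] B:[err] C:[]
After 8 (send(from=C, to=A, msg='pong')): A:[resp,req,pong] B:[err] C:[]
After 9 (process(B)): A:[resp,req,pong] B:[] C:[]
After 10 (send(from=A, to=C, msg='final')): A:[resp,req,pong] B:[] C:[final]
After 11 (process(C)): A:[resp,req,pong] B:[] C:[]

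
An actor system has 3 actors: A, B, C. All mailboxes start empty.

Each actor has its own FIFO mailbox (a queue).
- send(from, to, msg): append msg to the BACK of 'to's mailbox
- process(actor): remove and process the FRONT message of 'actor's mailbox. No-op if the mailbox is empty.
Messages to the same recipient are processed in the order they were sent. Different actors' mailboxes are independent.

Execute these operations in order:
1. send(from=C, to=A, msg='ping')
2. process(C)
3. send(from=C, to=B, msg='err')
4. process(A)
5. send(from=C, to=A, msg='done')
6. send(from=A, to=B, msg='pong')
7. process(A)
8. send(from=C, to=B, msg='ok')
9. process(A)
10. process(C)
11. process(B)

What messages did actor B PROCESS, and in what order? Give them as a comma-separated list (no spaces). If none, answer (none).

Answer: err

Derivation:
After 1 (send(from=C, to=A, msg='ping')): A:[ping] B:[] C:[]
After 2 (process(C)): A:[ping] B:[] C:[]
After 3 (send(from=C, to=B, msg='err')): A:[ping] B:[err] C:[]
After 4 (process(A)): A:[] B:[err] C:[]
After 5 (send(from=C, to=A, msg='done')): A:[done] B:[err] C:[]
After 6 (send(from=A, to=B, msg='pong')): A:[done] B:[err,pong] C:[]
After 7 (process(A)): A:[] B:[err,pong] C:[]
After 8 (send(from=C, to=B, msg='ok')): A:[] B:[err,pong,ok] C:[]
After 9 (process(A)): A:[] B:[err,pong,ok] C:[]
After 10 (process(C)): A:[] B:[err,pong,ok] C:[]
After 11 (process(B)): A:[] B:[pong,ok] C:[]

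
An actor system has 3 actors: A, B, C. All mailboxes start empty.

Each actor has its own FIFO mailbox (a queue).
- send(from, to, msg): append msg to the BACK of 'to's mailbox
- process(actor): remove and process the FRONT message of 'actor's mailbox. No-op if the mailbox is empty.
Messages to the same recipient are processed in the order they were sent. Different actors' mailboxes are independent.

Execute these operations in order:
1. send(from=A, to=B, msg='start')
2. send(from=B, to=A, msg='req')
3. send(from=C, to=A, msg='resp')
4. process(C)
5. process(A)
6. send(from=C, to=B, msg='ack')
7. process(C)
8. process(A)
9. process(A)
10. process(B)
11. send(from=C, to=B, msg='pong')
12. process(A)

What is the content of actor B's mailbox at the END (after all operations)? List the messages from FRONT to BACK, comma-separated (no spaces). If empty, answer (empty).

After 1 (send(from=A, to=B, msg='start')): A:[] B:[start] C:[]
After 2 (send(from=B, to=A, msg='req')): A:[req] B:[start] C:[]
After 3 (send(from=C, to=A, msg='resp')): A:[req,resp] B:[start] C:[]
After 4 (process(C)): A:[req,resp] B:[start] C:[]
After 5 (process(A)): A:[resp] B:[start] C:[]
After 6 (send(from=C, to=B, msg='ack')): A:[resp] B:[start,ack] C:[]
After 7 (process(C)): A:[resp] B:[start,ack] C:[]
After 8 (process(A)): A:[] B:[start,ack] C:[]
After 9 (process(A)): A:[] B:[start,ack] C:[]
After 10 (process(B)): A:[] B:[ack] C:[]
After 11 (send(from=C, to=B, msg='pong')): A:[] B:[ack,pong] C:[]
After 12 (process(A)): A:[] B:[ack,pong] C:[]

Answer: ack,pong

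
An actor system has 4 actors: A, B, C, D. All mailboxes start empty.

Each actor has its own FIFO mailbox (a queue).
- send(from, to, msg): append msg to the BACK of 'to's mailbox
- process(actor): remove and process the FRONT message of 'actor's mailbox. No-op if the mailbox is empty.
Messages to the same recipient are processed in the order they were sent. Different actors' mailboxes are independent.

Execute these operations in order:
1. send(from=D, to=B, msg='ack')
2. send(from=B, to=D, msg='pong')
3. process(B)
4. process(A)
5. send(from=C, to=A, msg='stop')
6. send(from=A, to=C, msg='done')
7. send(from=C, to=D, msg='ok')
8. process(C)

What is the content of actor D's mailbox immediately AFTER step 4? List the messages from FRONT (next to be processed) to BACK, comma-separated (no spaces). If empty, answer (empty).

After 1 (send(from=D, to=B, msg='ack')): A:[] B:[ack] C:[] D:[]
After 2 (send(from=B, to=D, msg='pong')): A:[] B:[ack] C:[] D:[pong]
After 3 (process(B)): A:[] B:[] C:[] D:[pong]
After 4 (process(A)): A:[] B:[] C:[] D:[pong]

pong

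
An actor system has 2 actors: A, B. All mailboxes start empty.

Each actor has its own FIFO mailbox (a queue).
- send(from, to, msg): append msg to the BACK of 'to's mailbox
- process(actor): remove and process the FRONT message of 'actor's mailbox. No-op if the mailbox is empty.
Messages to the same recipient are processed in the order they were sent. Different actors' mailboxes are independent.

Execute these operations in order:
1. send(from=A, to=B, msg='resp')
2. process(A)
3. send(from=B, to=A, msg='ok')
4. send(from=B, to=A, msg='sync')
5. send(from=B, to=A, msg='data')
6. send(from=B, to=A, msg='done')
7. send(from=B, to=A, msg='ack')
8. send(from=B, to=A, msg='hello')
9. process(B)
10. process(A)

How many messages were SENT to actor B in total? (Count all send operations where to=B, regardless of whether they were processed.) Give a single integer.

After 1 (send(from=A, to=B, msg='resp')): A:[] B:[resp]
After 2 (process(A)): A:[] B:[resp]
After 3 (send(from=B, to=A, msg='ok')): A:[ok] B:[resp]
After 4 (send(from=B, to=A, msg='sync')): A:[ok,sync] B:[resp]
After 5 (send(from=B, to=A, msg='data')): A:[ok,sync,data] B:[resp]
After 6 (send(from=B, to=A, msg='done')): A:[ok,sync,data,done] B:[resp]
After 7 (send(from=B, to=A, msg='ack')): A:[ok,sync,data,done,ack] B:[resp]
After 8 (send(from=B, to=A, msg='hello')): A:[ok,sync,data,done,ack,hello] B:[resp]
After 9 (process(B)): A:[ok,sync,data,done,ack,hello] B:[]
After 10 (process(A)): A:[sync,data,done,ack,hello] B:[]

Answer: 1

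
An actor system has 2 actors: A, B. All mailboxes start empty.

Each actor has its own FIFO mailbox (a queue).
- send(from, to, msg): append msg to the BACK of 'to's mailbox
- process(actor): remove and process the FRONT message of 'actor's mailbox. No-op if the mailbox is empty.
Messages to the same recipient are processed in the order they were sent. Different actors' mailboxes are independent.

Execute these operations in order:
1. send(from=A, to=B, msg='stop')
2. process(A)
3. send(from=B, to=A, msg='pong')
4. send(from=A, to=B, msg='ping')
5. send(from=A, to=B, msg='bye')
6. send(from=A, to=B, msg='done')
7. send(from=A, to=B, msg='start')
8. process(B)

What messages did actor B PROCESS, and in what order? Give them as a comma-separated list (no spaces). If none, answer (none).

After 1 (send(from=A, to=B, msg='stop')): A:[] B:[stop]
After 2 (process(A)): A:[] B:[stop]
After 3 (send(from=B, to=A, msg='pong')): A:[pong] B:[stop]
After 4 (send(from=A, to=B, msg='ping')): A:[pong] B:[stop,ping]
After 5 (send(from=A, to=B, msg='bye')): A:[pong] B:[stop,ping,bye]
After 6 (send(from=A, to=B, msg='done')): A:[pong] B:[stop,ping,bye,done]
After 7 (send(from=A, to=B, msg='start')): A:[pong] B:[stop,ping,bye,done,start]
After 8 (process(B)): A:[pong] B:[ping,bye,done,start]

Answer: stop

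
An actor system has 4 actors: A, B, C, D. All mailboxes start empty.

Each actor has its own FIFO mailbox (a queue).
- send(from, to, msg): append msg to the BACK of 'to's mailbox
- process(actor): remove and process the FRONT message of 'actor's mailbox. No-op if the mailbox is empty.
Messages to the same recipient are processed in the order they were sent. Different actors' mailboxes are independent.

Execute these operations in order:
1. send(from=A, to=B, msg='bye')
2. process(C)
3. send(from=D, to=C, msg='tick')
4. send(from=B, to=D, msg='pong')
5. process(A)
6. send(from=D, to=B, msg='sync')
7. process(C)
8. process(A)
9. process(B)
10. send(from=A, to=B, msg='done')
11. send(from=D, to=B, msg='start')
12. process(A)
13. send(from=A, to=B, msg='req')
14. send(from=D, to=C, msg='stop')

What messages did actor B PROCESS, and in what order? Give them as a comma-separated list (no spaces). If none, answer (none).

After 1 (send(from=A, to=B, msg='bye')): A:[] B:[bye] C:[] D:[]
After 2 (process(C)): A:[] B:[bye] C:[] D:[]
After 3 (send(from=D, to=C, msg='tick')): A:[] B:[bye] C:[tick] D:[]
After 4 (send(from=B, to=D, msg='pong')): A:[] B:[bye] C:[tick] D:[pong]
After 5 (process(A)): A:[] B:[bye] C:[tick] D:[pong]
After 6 (send(from=D, to=B, msg='sync')): A:[] B:[bye,sync] C:[tick] D:[pong]
After 7 (process(C)): A:[] B:[bye,sync] C:[] D:[pong]
After 8 (process(A)): A:[] B:[bye,sync] C:[] D:[pong]
After 9 (process(B)): A:[] B:[sync] C:[] D:[pong]
After 10 (send(from=A, to=B, msg='done')): A:[] B:[sync,done] C:[] D:[pong]
After 11 (send(from=D, to=B, msg='start')): A:[] B:[sync,done,start] C:[] D:[pong]
After 12 (process(A)): A:[] B:[sync,done,start] C:[] D:[pong]
After 13 (send(from=A, to=B, msg='req')): A:[] B:[sync,done,start,req] C:[] D:[pong]
After 14 (send(from=D, to=C, msg='stop')): A:[] B:[sync,done,start,req] C:[stop] D:[pong]

Answer: bye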